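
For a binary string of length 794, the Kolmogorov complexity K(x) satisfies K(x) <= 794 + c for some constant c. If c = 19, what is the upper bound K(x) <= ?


K(x) <= |x| + c = 794 + 19 = 813

813


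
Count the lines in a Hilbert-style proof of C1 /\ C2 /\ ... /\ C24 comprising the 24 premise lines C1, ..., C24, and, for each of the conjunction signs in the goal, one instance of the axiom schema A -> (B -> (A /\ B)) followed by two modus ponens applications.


Conjoining 24 premises:
- 24 premise lines
- the goal has 23 conjunction signs; each costs 1 axiom instance + 2 MP = 3 lines: 3 * 23 = 69
Total = 24 + 69 = 93 lines.

93


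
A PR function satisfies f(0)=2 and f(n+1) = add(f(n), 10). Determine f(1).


f(0) = 2
f(1) = add(f(0), 10) = add(2, 10) = 12


12


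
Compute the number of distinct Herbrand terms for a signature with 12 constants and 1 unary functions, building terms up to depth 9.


Herbrand terms by depth:
Depth 0: 12 constants
Depth 1: 12 new terms (running total: 24)
Depth 2: 12 new terms (running total: 36)
Depth 3: 12 new terms (running total: 48)
Depth 4: 12 new terms (running total: 60)
Depth 5: 12 new terms (running total: 72)
Depth 6: 12 new terms (running total: 84)
Depth 7: 12 new terms (running total: 96)
Depth 8: 12 new terms (running total: 108)
Depth 9: 12 new terms (running total: 120)
Total distinct ground terms = 120

120


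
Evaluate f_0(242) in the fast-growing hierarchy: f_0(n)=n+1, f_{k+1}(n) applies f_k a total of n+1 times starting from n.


f_0(242) = 242 + 1 = 243

243


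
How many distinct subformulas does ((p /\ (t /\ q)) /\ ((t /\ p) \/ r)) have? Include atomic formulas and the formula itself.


Formula: ((p /\ (t /\ q)) /\ ((t /\ p) \/ r))
Subformulas found:
  1. q
  2. r
  3. p
  4. t
  5. (t /\ q)
  6. (t /\ p)
  7. ((t /\ p) \/ r)
  8. (p /\ (t /\ q))
  9. ((p /\ (t /\ q)) /\ ((t /\ p) \/ r))
Total distinct subformulas = 9

9


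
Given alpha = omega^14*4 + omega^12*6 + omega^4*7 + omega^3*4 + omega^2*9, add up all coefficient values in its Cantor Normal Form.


CNF: omega^14*4 + omega^12*6 + omega^4*7 + omega^3*4 + omega^2*9
Coefficients: 4 + 6 + 7 + 4 + 9 = 30

30


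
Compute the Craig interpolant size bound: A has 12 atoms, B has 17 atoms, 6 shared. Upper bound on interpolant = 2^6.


Shared atoms = 6
Craig interpolant size bound = 2^6
= 64

64


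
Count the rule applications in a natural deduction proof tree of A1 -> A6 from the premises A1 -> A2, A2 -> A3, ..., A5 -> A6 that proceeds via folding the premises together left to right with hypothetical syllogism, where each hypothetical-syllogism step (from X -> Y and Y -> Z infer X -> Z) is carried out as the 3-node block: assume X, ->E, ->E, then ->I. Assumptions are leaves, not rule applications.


There are 5 premises in the chain. The first HS step combines premises 1 and 2; each further premise needs one more HS step.
So 5 premises require 5 - 1 = 4 hypothetical-syllogism steps.
Each HS step uses 3 inference nodes (->E, ->E, ->I).
4 * 3 = 12 total inference nodes.

12


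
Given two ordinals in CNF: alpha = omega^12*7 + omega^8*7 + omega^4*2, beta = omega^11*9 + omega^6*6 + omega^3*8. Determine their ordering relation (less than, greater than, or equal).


Compare term by term from highest exponent:
alpha = omega^12*7 + omega^8*7 + omega^4*2
beta = omega^11*9 + omega^6*6 + omega^3*8
Term 1: alpha has omega^12*7, beta has omega^11*9
Term 2: alpha has omega^8*7, beta has omega^6*6
Term 3: alpha has omega^4*2, beta has omega^3*8
Result: alpha > beta

alpha > beta


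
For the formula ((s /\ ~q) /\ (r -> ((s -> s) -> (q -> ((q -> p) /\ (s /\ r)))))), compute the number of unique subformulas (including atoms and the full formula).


Formula: ((s /\ ~q) /\ (r -> ((s -> s) -> (q -> ((q -> p) /\ (s /\ r))))))
Subformulas found:
  1. r
  2. q
  3. s
  4. p
  5. ~q
  6. (q -> p)
  7. (s /\ r)
  8. (s -> s)
  9. (s /\ ~q)
  10. ((q -> p) /\ (s /\ r))
  11. (q -> ((q -> p) /\ (s /\ r)))
  12. ((s -> s) -> (q -> ((q -> p) /\ (s /\ r))))
  13. (r -> ((s -> s) -> (q -> ((q -> p) /\ (s /\ r)))))
  14. ((s /\ ~q) /\ (r -> ((s -> s) -> (q -> ((q -> p) /\ (s /\ r))))))
Total distinct subformulas = 14

14


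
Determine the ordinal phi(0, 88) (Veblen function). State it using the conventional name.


phi(0, 88):
phi(0, beta) = omega^beta by definition.
phi(0, 88) = omega^88

omega^88


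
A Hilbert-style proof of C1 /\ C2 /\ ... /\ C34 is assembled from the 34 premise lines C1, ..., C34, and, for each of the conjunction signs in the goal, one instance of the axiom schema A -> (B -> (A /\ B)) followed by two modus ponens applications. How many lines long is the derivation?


Conjoining 34 premises:
- 34 premise lines
- the goal has 33 conjunction signs; each costs 1 axiom instance + 2 MP = 3 lines: 3 * 33 = 99
Total = 34 + 99 = 133 lines.

133


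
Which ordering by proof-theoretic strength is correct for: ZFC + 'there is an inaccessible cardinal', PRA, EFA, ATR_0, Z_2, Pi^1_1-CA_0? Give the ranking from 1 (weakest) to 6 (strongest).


Ordering by consistency strength:
1. EFA
2. PRA
3. ATR_0
4. Pi^1_1-CA_0
5. Z_2
6. ZFC + 'there is an inaccessible cardinal'


ZFC + 'there is an inaccessible cardinal'=6, PRA=2, EFA=1, ATR_0=3, Z_2=5, Pi^1_1-CA_0=4


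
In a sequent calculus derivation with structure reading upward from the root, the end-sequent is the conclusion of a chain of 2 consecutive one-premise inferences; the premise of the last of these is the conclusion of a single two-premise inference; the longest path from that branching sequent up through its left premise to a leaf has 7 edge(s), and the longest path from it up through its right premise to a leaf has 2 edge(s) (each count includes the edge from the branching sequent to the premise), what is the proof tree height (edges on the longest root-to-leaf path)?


Longest path through the left premise: 7 edges (measured from the branching sequent)
Longest path through the right premise: 2 edges
Height of the subtree rooted at the branching sequent: max(7, 2) = 7
The branching sequent sits 2 edges above the root (the chain of one-premise inferences), so height = 7 + 2 = 9

9


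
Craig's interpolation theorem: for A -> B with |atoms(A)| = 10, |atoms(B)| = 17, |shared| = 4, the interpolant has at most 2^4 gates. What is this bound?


Shared atoms = 4
Craig interpolant size bound = 2^4
= 16

16


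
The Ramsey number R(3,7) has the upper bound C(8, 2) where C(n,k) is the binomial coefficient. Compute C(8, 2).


R(3,7) <= C(3+7-2, 3-1) = C(8, 2)
C(8, 2) = 8! / (2! * 6!)
= 28

28


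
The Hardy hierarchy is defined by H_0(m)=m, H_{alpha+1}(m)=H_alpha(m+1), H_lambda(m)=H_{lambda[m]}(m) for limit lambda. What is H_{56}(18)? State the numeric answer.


H_56(18):
For finite ordinals k, H_k(n) = n + k (each successor step adds 1).
H_56(18) = 18 + 56 = 74

74


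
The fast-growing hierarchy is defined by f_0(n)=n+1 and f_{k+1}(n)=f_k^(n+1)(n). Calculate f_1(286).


f_1(286) = f_0^287(286)
f_0 adds 1 each time, applied 287 times.
f_1(286) = 286 + 287 = 573

573


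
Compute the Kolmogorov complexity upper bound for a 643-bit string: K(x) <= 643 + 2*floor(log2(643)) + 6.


floor(log2(643)) = 9
2 * 9 = 18
K(x) <= 643 + 18 + 6 = 667

667


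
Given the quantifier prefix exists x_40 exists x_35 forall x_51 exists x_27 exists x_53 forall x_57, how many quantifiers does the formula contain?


Quantifier prefix has 6 quantifier symbols.
Quantifier depth = 6

6


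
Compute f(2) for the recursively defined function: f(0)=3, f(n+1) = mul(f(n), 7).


f(0) = 3
f(1) = mul(f(0), 7) = mul(3, 7) = 21
f(2) = mul(f(1), 7) = mul(21, 7) = 147


147


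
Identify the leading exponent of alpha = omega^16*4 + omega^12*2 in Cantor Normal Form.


CNF: omega^16*4 + omega^12*2
The leading term is omega^16*4, which has exponent 16.

16


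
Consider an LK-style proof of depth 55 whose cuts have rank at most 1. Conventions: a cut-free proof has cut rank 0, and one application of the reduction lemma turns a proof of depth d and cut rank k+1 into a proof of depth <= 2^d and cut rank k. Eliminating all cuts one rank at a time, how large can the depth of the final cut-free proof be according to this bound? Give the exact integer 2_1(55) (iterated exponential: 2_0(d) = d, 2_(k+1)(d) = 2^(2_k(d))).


Each rank reduction sends depth d to at most 2^d; cut rank r needs r reductions.
2_0(55) = 55
2_1(55) = 2^55 = 36028797018963968
Cut-free depth bound = 36028797018963968

36028797018963968


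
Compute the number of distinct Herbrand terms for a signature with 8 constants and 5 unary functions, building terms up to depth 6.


Herbrand terms by depth:
Depth 0: 8 constants
Depth 1: 40 new terms (running total: 48)
Depth 2: 200 new terms (running total: 248)
Depth 3: 1000 new terms (running total: 1248)
Depth 4: 5000 new terms (running total: 6248)
Depth 5: 25000 new terms (running total: 31248)
Depth 6: 125000 new terms (running total: 156248)
Total distinct ground terms = 156248

156248


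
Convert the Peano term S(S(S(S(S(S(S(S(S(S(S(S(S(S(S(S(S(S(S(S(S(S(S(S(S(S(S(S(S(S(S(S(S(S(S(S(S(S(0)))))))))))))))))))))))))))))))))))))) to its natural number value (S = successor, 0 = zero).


Counting successors applied to 0:
38 applications of S to 0 = 38

38


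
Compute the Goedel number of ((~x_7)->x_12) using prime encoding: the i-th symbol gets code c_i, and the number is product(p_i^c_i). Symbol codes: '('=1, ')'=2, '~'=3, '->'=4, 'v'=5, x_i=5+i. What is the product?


Formula: ((~x_7)->x_12)
Symbol codes: [1, 1, 3, 12, 2, 4, 17, 2]
Primes: [2, 3, 5, 7, 11, 13, 17, 19]
p_1^1 = 2^1 = 2
p_2^1 = 3^1 = 3
p_3^3 = 5^3 = 125
p_4^12 = 7^12 = 13841287201
p_5^2 = 11^2 = 121
p_6^4 = 13^4 = 28561
p_7^17 = 17^17 = 827240261886336764177
p_8^2 = 19^2 = 361
Product = 10713599033019751735590742082874288721992750

10713599033019751735590742082874288721992750


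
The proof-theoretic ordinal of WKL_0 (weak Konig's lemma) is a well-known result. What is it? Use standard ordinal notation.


The proof-theoretic ordinal of WKL_0 (weak Konig's lemma) is a standard result in ordinal analysis.
This ordinal is the supremum of order types of primitive recursive well-orderings
that the theory can prove to be well-ordered.
For WKL_0 (weak Konig's lemma), the proof-theoretic ordinal is omega^omega.

omega^omega


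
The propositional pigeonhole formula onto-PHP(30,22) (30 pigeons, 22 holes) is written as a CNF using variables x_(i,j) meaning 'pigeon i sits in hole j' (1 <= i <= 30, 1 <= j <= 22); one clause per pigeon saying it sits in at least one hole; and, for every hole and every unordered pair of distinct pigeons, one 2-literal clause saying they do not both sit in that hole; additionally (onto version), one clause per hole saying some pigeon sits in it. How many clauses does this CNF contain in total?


onto-PHP(30,22): 30 pigeons, 22 holes, 30*22 = 660 variables.
- pigeon clauses: one per pigeon -> 30 clauses
- hole clauses: 22 holes * C(30,2) = 22 * 435 -> 9570 clauses
- onto clauses: one per hole -> 22 clauses
Total clauses = 30 + 9570 + 22 = 9622

9622


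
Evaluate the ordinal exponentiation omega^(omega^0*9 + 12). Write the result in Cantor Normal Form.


omega^(omega^0*9 + 12):
omega^0 = 1, so the exponent is 9 + 12 = 21 (finite ordinal addition).
Result = omega^21, already a single CNF term.

omega^21


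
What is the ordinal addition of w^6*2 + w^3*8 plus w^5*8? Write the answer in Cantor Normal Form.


Ordinal addition (w^6*2 + w^3*8) + w^5*8:
alpha's leading term has exponent 6 > beta's exponent 5, so it survives.
alpha's tail term has exponent 3 < beta's exponent 5, so it is absorbed by beta.
In ordinal addition, any term followed by a strictly larger-exponent term is absorbed.
Result = w^6*2 + w^5*8

w^6*2 + w^5*8


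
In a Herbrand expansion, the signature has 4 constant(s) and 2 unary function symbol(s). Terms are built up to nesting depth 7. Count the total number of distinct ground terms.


Herbrand terms by depth:
Depth 0: 4 constants
Depth 1: 8 new terms (running total: 12)
Depth 2: 16 new terms (running total: 28)
Depth 3: 32 new terms (running total: 60)
Depth 4: 64 new terms (running total: 124)
Depth 5: 128 new terms (running total: 252)
Depth 6: 256 new terms (running total: 508)
Depth 7: 512 new terms (running total: 1020)
Total distinct ground terms = 1020

1020


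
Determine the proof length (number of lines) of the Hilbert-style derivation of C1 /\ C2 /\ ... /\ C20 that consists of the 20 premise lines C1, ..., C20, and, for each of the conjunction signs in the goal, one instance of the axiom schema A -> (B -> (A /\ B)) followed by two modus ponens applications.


Conjoining 20 premises:
- 20 premise lines
- the goal has 19 conjunction signs; each costs 1 axiom instance + 2 MP = 3 lines: 3 * 19 = 57
Total = 20 + 57 = 77 lines.

77


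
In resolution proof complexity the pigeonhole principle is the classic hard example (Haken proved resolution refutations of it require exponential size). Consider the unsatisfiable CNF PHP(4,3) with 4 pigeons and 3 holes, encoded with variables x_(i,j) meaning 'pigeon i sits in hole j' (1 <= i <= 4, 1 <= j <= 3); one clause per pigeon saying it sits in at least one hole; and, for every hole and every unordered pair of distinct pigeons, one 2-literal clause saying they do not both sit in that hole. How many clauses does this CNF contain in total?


PHP(4,3): 4 pigeons, 3 holes, 4*3 = 12 variables.
- pigeon clauses: one per pigeon -> 4 clauses
- hole clauses: 3 holes * C(4,2) = 3 * 6 -> 18 clauses
Total clauses = 4 + 18 = 22

22


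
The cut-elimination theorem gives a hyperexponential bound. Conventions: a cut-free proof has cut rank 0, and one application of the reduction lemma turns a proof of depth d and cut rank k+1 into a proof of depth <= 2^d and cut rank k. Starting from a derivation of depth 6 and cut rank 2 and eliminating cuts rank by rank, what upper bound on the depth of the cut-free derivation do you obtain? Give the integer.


Each rank reduction sends depth d to at most 2^d; cut rank r needs r reductions.
2_0(6) = 6
2_1(6) = 2^6 = 64
2_2(6) = 2^64 = 18446744073709551616
Cut-free depth bound = 18446744073709551616

18446744073709551616


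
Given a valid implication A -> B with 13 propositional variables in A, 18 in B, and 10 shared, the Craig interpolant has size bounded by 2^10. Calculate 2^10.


Shared atoms = 10
Craig interpolant size bound = 2^10
= 1024

1024


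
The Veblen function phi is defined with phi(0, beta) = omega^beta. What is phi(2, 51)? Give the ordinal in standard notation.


phi(2, 51):
phi(2, beta) = zeta_beta (the beta-th zeta number, fixed point of epsilon).
phi(2, 51) = zeta_51

zeta_51


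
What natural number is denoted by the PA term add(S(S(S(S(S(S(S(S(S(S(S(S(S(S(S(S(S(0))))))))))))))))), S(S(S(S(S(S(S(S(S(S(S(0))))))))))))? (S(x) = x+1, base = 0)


add(S^17(0), S^11(0)):
S^17(0) = 17
S^11(0) = 11
17 + 11 = 28

28


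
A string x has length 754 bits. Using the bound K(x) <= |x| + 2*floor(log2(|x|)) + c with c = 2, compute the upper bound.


floor(log2(754)) = 9
2 * 9 = 18
K(x) <= 754 + 18 + 2 = 774

774


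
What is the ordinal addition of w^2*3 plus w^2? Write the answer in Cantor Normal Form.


Ordinal addition w^2*3 + w^2:
Both terms have the same exponent 2.
w^e*c + w^e*d = w^e*(c+d).
Result = w^2*(3+1) = w^2*4

w^2*4


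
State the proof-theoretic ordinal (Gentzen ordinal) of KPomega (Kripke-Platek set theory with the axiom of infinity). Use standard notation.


The proof-theoretic ordinal of KPomega (Kripke-Platek set theory with the axiom of infinity) is a standard result in ordinal analysis.
This ordinal is the supremum of order types of primitive recursive well-orderings
that the theory can prove to be well-ordered.
For KPomega (Kripke-Platek set theory with the axiom of infinity), the proof-theoretic ordinal is psi_0(epsilon_{Omega+1}).

psi_0(epsilon_{Omega+1})


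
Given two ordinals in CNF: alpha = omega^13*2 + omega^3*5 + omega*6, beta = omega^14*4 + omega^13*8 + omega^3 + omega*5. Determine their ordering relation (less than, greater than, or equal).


Compare term by term from highest exponent:
alpha = omega^13*2 + omega^3*5 + omega*6
beta = omega^14*4 + omega^13*8 + omega^3 + omega*5
Term 1: alpha has omega^13*2, beta has omega^14*4
Term 2: alpha has omega^3*5, beta has omega^13*8
Term 3: alpha has omega^1*6, beta has omega^3*1
Term 4: alpha has omega^0*0, beta has omega^1*5
Result: alpha < beta

alpha < beta


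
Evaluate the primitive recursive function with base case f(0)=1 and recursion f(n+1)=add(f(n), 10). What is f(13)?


f(0) = 1
f(1) = add(f(0), 10) = add(1, 10) = 11
f(2) = add(f(1), 10) = add(11, 10) = 21
f(3) = add(f(2), 10) = add(21, 10) = 31
f(4) = add(f(3), 10) = add(31, 10) = 41
f(5) = add(f(4), 10) = add(41, 10) = 51
f(6) = add(f(5), 10) = add(51, 10) = 61
f(7) = add(f(6), 10) = add(61, 10) = 71
f(8) = add(f(7), 10) = add(71, 10) = 81
f(9) = add(f(8), 10) = add(81, 10) = 91
f(10) = add(f(9), 10) = add(91, 10) = 101
f(11) = add(f(10), 10) = add(101, 10) = 111
f(12) = add(f(11), 10) = add(111, 10) = 121
f(13) = add(f(12), 10) = add(121, 10) = 131


131


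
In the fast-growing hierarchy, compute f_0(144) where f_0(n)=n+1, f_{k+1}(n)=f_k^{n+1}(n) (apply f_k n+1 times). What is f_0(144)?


f_0(144) = 144 + 1 = 145

145


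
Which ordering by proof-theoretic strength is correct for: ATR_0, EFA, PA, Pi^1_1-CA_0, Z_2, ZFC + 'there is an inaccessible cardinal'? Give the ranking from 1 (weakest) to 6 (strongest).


Ordering by consistency strength:
1. EFA
2. PA
3. ATR_0
4. Pi^1_1-CA_0
5. Z_2
6. ZFC + 'there is an inaccessible cardinal'


ATR_0=3, EFA=1, PA=2, Pi^1_1-CA_0=4, Z_2=5, ZFC + 'there is an inaccessible cardinal'=6


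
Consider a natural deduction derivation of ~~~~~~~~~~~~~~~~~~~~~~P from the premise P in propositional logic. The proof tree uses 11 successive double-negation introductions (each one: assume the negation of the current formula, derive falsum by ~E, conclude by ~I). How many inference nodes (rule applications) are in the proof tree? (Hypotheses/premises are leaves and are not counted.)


Each double-negation introduction (from C infer ~~C) uses 2 inference nodes: one ~E (C and ~C give falsum) and one ~I (discharge ~C).
11 double negations = 11 * 2 = 22 inference nodes.

22


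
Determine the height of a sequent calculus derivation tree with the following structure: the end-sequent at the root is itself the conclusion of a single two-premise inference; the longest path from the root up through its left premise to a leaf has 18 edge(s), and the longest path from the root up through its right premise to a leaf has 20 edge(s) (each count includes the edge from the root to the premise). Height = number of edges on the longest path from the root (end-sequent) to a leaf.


Longest path through the left premise: 18 edges (measured from the branching sequent)
Longest path through the right premise: 20 edges
Height of the subtree rooted at the branching sequent: max(18, 20) = 20
The branching sequent is the root itself.
Total height = 20

20


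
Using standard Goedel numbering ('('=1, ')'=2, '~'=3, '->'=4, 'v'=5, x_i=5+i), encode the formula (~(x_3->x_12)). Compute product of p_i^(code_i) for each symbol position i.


Formula: (~(x_3->x_12))
Symbol codes: [1, 3, 1, 8, 4, 17, 2, 2]
Primes: [2, 3, 5, 7, 11, 13, 17, 19]
p_1^1 = 2^1 = 2
p_2^3 = 3^3 = 27
p_3^1 = 5^1 = 5
p_4^8 = 7^8 = 5764801
p_5^4 = 11^4 = 14641
p_6^17 = 13^17 = 8650415919381337933
p_7^2 = 17^2 = 289
p_8^2 = 19^2 = 361
Product = 20566522204787426482014393745371609990

20566522204787426482014393745371609990


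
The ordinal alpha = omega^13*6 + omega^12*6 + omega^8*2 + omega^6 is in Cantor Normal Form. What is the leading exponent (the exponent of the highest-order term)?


CNF: omega^13*6 + omega^12*6 + omega^8*2 + omega^6
The leading term is omega^13*6, which has exponent 13.

13


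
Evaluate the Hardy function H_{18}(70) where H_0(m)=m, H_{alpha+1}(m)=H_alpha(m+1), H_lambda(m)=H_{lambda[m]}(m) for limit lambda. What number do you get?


H_18(70):
For finite ordinals k, H_k(n) = n + k (each successor step adds 1).
H_18(70) = 70 + 18 = 88

88


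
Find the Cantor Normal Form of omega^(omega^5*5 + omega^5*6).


omega^(omega^5*5 + omega^5*6):
Both terms of the exponent have the same exponent 5, so they merge: omega^5*5 + omega^5*6 = omega^5*(5+6) = omega^5*11.
omega raised to a CNF ordinal is a single CNF term: Result = omega^(omega^5*11)

omega^(omega^5*11)


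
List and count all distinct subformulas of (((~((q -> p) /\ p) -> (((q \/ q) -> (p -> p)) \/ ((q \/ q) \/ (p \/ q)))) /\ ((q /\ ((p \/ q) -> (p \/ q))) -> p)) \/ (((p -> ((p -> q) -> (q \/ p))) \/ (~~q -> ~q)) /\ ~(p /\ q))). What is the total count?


Formula: (((~((q -> p) /\ p) -> (((q \/ q) -> (p -> p)) \/ ((q \/ q) \/ (p \/ q)))) /\ ((q /\ ((p \/ q) -> (p \/ q))) -> p)) \/ (((p -> ((p -> q) -> (q \/ p))) \/ (~~q -> ~q)) /\ ~(p /\ q)))
Subformulas found:
  1. q
  2. p
  3. ~q
  4. ~~q
  5. (q \/ p)
  6. (p /\ q)
  7. (q -> p)
  8. (p -> p)
  9. (p \/ q)
  10. (p -> q)
  11. (q \/ q)
  12. ~(p /\ q)
  13. (~~q -> ~q)
  14. ((q -> p) /\ p)
  15. ~((q -> p) /\ p)
  16. ((q \/ q) -> (p -> p))
  17. ((q \/ q) \/ (p \/ q))
  18. ((p -> q) -> (q \/ p))
  19. ((p \/ q) -> (p \/ q))
  20. (q /\ ((p \/ q) -> (p \/ q)))
  21. (p -> ((p -> q) -> (q \/ p)))
  22. ((q /\ ((p \/ q) -> (p \/ q))) -> p)
  23. ((p -> ((p -> q) -> (q \/ p))) \/ (~~q -> ~q))
  24. (((q \/ q) -> (p -> p)) \/ ((q \/ q) \/ (p \/ q)))
  25. (((p -> ((p -> q) -> (q \/ p))) \/ (~~q -> ~q)) /\ ~(p /\ q))
  26. (~((q -> p) /\ p) -> (((q \/ q) -> (p -> p)) \/ ((q \/ q) \/ (p \/ q))))
  27. ((~((q -> p) /\ p) -> (((q \/ q) -> (p -> p)) \/ ((q \/ q) \/ (p \/ q)))) /\ ((q /\ ((p \/ q) -> (p \/ q))) -> p))
  28. (((~((q -> p) /\ p) -> (((q \/ q) -> (p -> p)) \/ ((q \/ q) \/ (p \/ q)))) /\ ((q /\ ((p \/ q) -> (p \/ q))) -> p)) \/ (((p -> ((p -> q) -> (q \/ p))) \/ (~~q -> ~q)) /\ ~(p /\ q)))
Total distinct subformulas = 28

28


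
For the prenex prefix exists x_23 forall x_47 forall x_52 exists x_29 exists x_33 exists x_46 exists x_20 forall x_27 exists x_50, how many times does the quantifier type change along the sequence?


Walk the prefix and count type changes:
  position 1: exists -> forall <-- alternation
  position 2: forall -> forall
  position 3: forall -> exists <-- alternation
  position 4: exists -> exists
  position 5: exists -> exists
  position 6: exists -> exists
  position 7: exists -> forall <-- alternation
  position 8: forall -> exists <-- alternation
Total alternations = 4

4


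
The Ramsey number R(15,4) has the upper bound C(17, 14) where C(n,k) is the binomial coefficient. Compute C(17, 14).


R(15,4) <= C(15+4-2, 15-1) = C(17, 14)
C(17, 14) = 17! / (14! * 3!)
= 680

680


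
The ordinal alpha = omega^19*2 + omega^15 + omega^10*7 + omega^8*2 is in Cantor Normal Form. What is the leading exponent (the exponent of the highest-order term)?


CNF: omega^19*2 + omega^15 + omega^10*7 + omega^8*2
The leading term is omega^19*2, which has exponent 19.

19


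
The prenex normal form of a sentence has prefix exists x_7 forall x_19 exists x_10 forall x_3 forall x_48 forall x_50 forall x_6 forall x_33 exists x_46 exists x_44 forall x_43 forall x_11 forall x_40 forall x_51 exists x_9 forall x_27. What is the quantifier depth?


Quantifier prefix has 16 quantifier symbols.
Quantifier depth = 16

16


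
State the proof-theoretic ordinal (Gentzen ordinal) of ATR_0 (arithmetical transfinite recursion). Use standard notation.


The proof-theoretic ordinal of ATR_0 (arithmetical transfinite recursion) is a standard result in ordinal analysis.
This ordinal is the supremum of order types of primitive recursive well-orderings
that the theory can prove to be well-ordered.
For ATR_0 (arithmetical transfinite recursion), the proof-theoretic ordinal is Gamma_0.

Gamma_0


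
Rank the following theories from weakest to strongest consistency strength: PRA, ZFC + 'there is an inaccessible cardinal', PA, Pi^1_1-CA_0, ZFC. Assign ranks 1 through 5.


Ordering by consistency strength:
1. PRA
2. PA
3. Pi^1_1-CA_0
4. ZFC
5. ZFC + 'there is an inaccessible cardinal'


PRA=1, ZFC + 'there is an inaccessible cardinal'=5, PA=2, Pi^1_1-CA_0=3, ZFC=4


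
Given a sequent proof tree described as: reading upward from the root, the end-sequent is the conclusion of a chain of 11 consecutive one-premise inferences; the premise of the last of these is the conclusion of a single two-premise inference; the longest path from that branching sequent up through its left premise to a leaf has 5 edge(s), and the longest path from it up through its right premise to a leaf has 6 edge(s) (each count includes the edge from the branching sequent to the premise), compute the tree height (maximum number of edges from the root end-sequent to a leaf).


Longest path through the left premise: 5 edges (measured from the branching sequent)
Longest path through the right premise: 6 edges
Height of the subtree rooted at the branching sequent: max(5, 6) = 6
The branching sequent sits 11 edges above the root (the chain of one-premise inferences), so height = 6 + 11 = 17

17


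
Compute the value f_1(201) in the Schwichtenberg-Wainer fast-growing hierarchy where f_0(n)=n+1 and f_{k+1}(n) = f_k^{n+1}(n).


f_1(201) = f_0^202(201)
f_0 adds 1 each time, applied 202 times.
f_1(201) = 201 + 202 = 403

403


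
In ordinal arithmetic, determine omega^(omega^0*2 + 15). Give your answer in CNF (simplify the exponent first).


omega^(omega^0*2 + 15):
omega^0 = 1, so the exponent is 2 + 15 = 17 (finite ordinal addition).
Result = omega^17, already a single CNF term.

omega^17


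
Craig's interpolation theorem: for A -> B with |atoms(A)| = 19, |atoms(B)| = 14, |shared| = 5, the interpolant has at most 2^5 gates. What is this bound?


Shared atoms = 5
Craig interpolant size bound = 2^5
= 32

32


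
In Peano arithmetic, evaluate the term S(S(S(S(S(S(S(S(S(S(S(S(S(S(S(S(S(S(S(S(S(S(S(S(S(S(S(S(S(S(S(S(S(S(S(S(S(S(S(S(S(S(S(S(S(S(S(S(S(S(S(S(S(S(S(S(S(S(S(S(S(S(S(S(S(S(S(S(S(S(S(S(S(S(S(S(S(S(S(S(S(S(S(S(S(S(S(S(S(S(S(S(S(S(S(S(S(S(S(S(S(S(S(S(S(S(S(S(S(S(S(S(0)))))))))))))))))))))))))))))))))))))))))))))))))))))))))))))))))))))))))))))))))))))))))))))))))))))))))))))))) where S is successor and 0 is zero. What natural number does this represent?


Counting successors applied to 0:
112 applications of S to 0 = 112

112


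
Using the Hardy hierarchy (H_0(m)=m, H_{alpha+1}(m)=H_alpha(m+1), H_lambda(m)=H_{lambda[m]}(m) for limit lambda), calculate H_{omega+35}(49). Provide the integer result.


H_{omega+35}(49):
Unwind the 35 successor steps: H_{omega+35}(49) = H_omega(49+35) = H_omega(84).
H_omega(m) = H_m(m) = m + m = 2m.
Result = 2 * 84 = 168

168


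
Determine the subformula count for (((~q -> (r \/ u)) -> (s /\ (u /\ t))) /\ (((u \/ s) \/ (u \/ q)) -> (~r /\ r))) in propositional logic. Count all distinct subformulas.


Formula: (((~q -> (r \/ u)) -> (s /\ (u /\ t))) /\ (((u \/ s) \/ (u \/ q)) -> (~r /\ r)))
Subformulas found:
  1. r
  2. q
  3. u
  4. s
  5. t
  6. ~r
  7. ~q
  8. (u /\ t)
  9. (r \/ u)
  10. (u \/ s)
  11. (u \/ q)
  12. (~r /\ r)
  13. (s /\ (u /\ t))
  14. (~q -> (r \/ u))
  15. ((u \/ s) \/ (u \/ q))
  16. ((~q -> (r \/ u)) -> (s /\ (u /\ t)))
  17. (((u \/ s) \/ (u \/ q)) -> (~r /\ r))
  18. (((~q -> (r \/ u)) -> (s /\ (u /\ t))) /\ (((u \/ s) \/ (u \/ q)) -> (~r /\ r)))
Total distinct subformulas = 18

18


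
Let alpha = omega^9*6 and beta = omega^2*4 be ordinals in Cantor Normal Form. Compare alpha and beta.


Compare term by term from highest exponent:
alpha = omega^9*6
beta = omega^2*4
Term 1: alpha has omega^9*6, beta has omega^2*4
Result: alpha > beta

alpha > beta


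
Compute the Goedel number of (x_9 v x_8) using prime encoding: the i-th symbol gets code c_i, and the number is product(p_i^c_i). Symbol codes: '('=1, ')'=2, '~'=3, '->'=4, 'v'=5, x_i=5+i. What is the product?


Formula: (x_9 v x_8)
Symbol codes: [1, 14, 5, 13, 2]
Primes: [2, 3, 5, 7, 11]
p_1^1 = 2^1 = 2
p_2^14 = 3^14 = 4782969
p_3^5 = 5^5 = 3125
p_4^13 = 7^13 = 96889010407
p_5^2 = 11^2 = 121
Product = 350459206995627277143750

350459206995627277143750


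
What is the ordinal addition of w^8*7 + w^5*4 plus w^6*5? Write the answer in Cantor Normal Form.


Ordinal addition (w^8*7 + w^5*4) + w^6*5:
alpha's leading term has exponent 8 > beta's exponent 6, so it survives.
alpha's tail term has exponent 5 < beta's exponent 6, so it is absorbed by beta.
In ordinal addition, any term followed by a strictly larger-exponent term is absorbed.
Result = w^8*7 + w^6*5

w^8*7 + w^6*5


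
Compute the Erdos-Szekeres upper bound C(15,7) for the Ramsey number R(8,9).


R(8,9) <= C(8+9-2, 8-1) = C(15, 7)
C(15, 7) = 15! / (7! * 8!)
= 6435

6435


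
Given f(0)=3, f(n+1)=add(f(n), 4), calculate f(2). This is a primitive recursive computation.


f(0) = 3
f(1) = add(f(0), 4) = add(3, 4) = 7
f(2) = add(f(1), 4) = add(7, 4) = 11


11


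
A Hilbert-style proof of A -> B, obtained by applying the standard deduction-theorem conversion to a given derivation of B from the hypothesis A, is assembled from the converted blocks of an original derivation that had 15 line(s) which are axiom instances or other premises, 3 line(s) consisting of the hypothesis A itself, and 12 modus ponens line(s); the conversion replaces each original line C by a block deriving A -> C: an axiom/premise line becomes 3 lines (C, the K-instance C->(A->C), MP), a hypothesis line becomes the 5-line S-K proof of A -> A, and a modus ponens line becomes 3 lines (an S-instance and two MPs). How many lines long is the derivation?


Deduction-theorem conversion, block by block:
- 15 axiom/premise lines -> 3 lines each = 45
- 3 hypothesis lines -> 5 lines each (identity proof A->A) = 15
- 12 MP lines -> 3 lines each (S-instance, MP, MP) = 36
Total = 45 + 15 + 36 = 96 lines.

96


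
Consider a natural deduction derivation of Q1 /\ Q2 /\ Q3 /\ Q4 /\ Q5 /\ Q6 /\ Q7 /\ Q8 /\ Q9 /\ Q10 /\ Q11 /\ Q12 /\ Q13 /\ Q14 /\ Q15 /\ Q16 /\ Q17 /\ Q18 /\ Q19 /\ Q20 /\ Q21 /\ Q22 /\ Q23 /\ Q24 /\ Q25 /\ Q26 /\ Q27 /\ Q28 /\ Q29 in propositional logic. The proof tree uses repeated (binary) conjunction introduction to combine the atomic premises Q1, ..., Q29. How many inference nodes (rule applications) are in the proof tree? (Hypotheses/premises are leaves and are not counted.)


The target conjunction has 29 conjuncts, i.e. 28 binary /\ connectives.
Each conjunction-intro joins two pieces, so 29 atoms require 29-1 = 28 applications.
Total inference nodes = 28

28


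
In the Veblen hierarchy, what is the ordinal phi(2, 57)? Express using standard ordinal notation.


phi(2, 57):
phi(2, beta) = zeta_beta (the beta-th zeta number, fixed point of epsilon).
phi(2, 57) = zeta_57

zeta_57


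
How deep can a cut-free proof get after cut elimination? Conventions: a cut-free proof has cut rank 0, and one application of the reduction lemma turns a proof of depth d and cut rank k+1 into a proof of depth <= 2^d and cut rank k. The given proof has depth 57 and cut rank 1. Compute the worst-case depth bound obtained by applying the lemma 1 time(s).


Each rank reduction sends depth d to at most 2^d; cut rank r needs r reductions.
2_0(57) = 57
2_1(57) = 2^57 = 144115188075855872
Cut-free depth bound = 144115188075855872

144115188075855872


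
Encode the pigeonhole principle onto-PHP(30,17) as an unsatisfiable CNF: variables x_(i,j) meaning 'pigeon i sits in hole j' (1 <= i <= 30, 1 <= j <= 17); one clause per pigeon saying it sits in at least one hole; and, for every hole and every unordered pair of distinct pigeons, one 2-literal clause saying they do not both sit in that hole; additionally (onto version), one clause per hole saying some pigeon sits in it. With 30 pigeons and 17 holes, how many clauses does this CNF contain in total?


onto-PHP(30,17): 30 pigeons, 17 holes, 30*17 = 510 variables.
- pigeon clauses: one per pigeon -> 30 clauses
- hole clauses: 17 holes * C(30,2) = 17 * 435 -> 7395 clauses
- onto clauses: one per hole -> 17 clauses
Total clauses = 30 + 7395 + 17 = 7442

7442


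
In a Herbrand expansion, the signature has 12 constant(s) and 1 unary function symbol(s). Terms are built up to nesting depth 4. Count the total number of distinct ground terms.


Herbrand terms by depth:
Depth 0: 12 constants
Depth 1: 12 new terms (running total: 24)
Depth 2: 12 new terms (running total: 36)
Depth 3: 12 new terms (running total: 48)
Depth 4: 12 new terms (running total: 60)
Total distinct ground terms = 60

60


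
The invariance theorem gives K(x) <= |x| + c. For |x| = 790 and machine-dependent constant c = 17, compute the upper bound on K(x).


K(x) <= |x| + c = 790 + 17 = 807

807


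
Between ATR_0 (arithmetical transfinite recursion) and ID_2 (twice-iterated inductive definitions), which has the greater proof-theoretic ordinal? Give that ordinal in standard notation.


Proof-theoretic ordinal of ATR_0 (arithmetical transfinite recursion): Gamma_0
Proof-theoretic ordinal of ID_2 (twice-iterated inductive definitions): psi_0(epsilon_{Omega_2+1})
Comparing: Gamma_0 < psi_0(epsilon_{Omega_2+1}).
The larger ordinal is psi_0(epsilon_{Omega_2+1}) (from ID_2 (twice-iterated inductive definitions)).

psi_0(epsilon_{Omega_2+1})


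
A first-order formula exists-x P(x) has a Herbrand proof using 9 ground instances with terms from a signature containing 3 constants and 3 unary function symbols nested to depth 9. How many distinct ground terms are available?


Herbrand terms by depth:
Depth 0: 3 constants
Depth 1: 9 new terms (running total: 12)
Depth 2: 27 new terms (running total: 39)
Depth 3: 81 new terms (running total: 120)
Depth 4: 243 new terms (running total: 363)
Depth 5: 729 new terms (running total: 1092)
Depth 6: 2187 new terms (running total: 3279)
Depth 7: 6561 new terms (running total: 9840)
Depth 8: 19683 new terms (running total: 29523)
Depth 9: 59049 new terms (running total: 88572)
Total distinct ground terms = 88572

88572


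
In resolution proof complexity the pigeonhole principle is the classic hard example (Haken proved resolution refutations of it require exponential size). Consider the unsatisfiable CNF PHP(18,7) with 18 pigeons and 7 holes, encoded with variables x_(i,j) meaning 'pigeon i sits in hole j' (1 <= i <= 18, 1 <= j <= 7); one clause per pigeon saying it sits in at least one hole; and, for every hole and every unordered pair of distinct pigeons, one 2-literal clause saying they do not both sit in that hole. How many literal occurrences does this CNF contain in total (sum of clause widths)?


PHP(18,7): 18 pigeons, 7 holes, 18*7 = 126 variables.
- pigeon clauses: one per pigeon -> 18 clauses of width 7 -> 126 literals
- hole clauses: 7 holes * C(18,2) = 7 * 153 -> 1071 clauses of width 2 -> 2142 literals
Total literal occurrences = 126 + 2142 = 2268

2268


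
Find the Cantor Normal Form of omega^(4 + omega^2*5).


omega^(4 + omega^2*5):
In ordinal addition a term is absorbed by a following term of strictly larger exponent: 0 < 2, so 4 + omega^2*5 = omega^2*5.
omega raised to a CNF ordinal is a single CNF term: Result = omega^(omega^2*5)

omega^(omega^2*5)


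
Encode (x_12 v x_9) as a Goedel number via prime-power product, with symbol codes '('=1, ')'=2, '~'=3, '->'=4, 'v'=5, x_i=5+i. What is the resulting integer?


Formula: (x_12 v x_9)
Symbol codes: [1, 17, 5, 14, 2]
Primes: [2, 3, 5, 7, 11]
p_1^1 = 2^1 = 2
p_2^17 = 3^17 = 129140163
p_3^5 = 5^5 = 3125
p_4^14 = 7^14 = 678223072849
p_5^2 = 11^2 = 121
Product = 66236790122173555380168750

66236790122173555380168750


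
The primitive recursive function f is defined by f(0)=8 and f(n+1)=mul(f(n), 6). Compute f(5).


f(0) = 8
f(1) = mul(f(0), 6) = mul(8, 6) = 48
f(2) = mul(f(1), 6) = mul(48, 6) = 288
f(3) = mul(f(2), 6) = mul(288, 6) = 1728
f(4) = mul(f(3), 6) = mul(1728, 6) = 10368
f(5) = mul(f(4), 6) = mul(10368, 6) = 62208


62208


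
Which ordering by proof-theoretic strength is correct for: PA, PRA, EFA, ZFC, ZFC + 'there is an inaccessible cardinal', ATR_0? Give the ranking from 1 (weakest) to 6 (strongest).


Ordering by consistency strength:
1. EFA
2. PRA
3. PA
4. ATR_0
5. ZFC
6. ZFC + 'there is an inaccessible cardinal'


PA=3, PRA=2, EFA=1, ZFC=5, ZFC + 'there is an inaccessible cardinal'=6, ATR_0=4


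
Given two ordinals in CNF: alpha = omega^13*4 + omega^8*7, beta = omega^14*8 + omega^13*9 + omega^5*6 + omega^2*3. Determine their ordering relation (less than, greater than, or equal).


Compare term by term from highest exponent:
alpha = omega^13*4 + omega^8*7
beta = omega^14*8 + omega^13*9 + omega^5*6 + omega^2*3
Term 1: alpha has omega^13*4, beta has omega^14*8
Term 2: alpha has omega^8*7, beta has omega^13*9
Term 3: alpha has omega^0*0, beta has omega^5*6
Term 4: alpha has omega^0*0, beta has omega^2*3
Result: alpha < beta

alpha < beta


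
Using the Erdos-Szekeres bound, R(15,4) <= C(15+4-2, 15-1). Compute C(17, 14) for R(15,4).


R(15,4) <= C(15+4-2, 15-1) = C(17, 14)
C(17, 14) = 17! / (14! * 3!)
= 680

680


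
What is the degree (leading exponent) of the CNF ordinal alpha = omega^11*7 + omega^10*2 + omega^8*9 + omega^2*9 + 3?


CNF: omega^11*7 + omega^10*2 + omega^8*9 + omega^2*9 + 3
The leading term is omega^11*7, which has exponent 11.

11


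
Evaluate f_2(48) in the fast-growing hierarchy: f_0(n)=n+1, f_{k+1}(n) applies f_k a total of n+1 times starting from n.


f_2(48) = f_1^49(48)
f_1(m) = 2m + 1.
Iterating: f_1^k(n) = 2^k*(n+1) - 1.
f_2(48) = 2^49*(48+1) - 1 = 562949953421312*49 - 1 = 27584547717644287

27584547717644287


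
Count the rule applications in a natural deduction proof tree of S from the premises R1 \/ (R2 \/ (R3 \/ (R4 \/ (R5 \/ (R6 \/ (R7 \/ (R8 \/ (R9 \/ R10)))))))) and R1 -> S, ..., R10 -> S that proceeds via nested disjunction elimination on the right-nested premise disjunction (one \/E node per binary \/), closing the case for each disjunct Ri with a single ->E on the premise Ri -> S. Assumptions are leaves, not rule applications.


The premise R1 \/ (R2 \/ (R3 \/ (R4 \/ (R5 \/ (R6 \/ (R7 \/ (R8 \/ (R9 \/ R10)))))))) contains 10 disjuncts, hence 9 binary \/ connectives.
- Each binary \/ is eliminated once: 9 \/E nodes.
- Each of the 10 cases Ri derives S by one ->E with Ri -> S: 10 ->E nodes.
Total = 9 + 10 = 19

19


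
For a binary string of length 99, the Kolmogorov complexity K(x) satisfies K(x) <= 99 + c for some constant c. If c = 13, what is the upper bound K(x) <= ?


K(x) <= |x| + c = 99 + 13 = 112

112


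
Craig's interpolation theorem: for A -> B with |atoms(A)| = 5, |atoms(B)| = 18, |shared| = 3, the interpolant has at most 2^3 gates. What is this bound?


Shared atoms = 3
Craig interpolant size bound = 2^3
= 8

8


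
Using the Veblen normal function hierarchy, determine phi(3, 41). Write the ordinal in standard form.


phi(3, 41):
phi(3, beta) = eta_beta (the beta-th eta number, fixed point of zeta).
phi(3, 41) = eta_41

eta_41


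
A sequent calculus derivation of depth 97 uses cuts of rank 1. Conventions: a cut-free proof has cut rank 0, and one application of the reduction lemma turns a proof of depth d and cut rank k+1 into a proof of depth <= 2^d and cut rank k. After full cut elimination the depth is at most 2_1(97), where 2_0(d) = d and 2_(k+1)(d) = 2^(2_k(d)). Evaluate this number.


Each rank reduction sends depth d to at most 2^d; cut rank r needs r reductions.
2_0(97) = 97
2_1(97) = 2^97 = 158456325028528675187087900672
Cut-free depth bound = 158456325028528675187087900672

158456325028528675187087900672


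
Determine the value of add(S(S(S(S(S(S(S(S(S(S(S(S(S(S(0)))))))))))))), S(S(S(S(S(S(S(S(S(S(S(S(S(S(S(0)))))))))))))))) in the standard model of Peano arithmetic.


add(S^14(0), S^15(0)):
S^14(0) = 14
S^15(0) = 15
14 + 15 = 29

29


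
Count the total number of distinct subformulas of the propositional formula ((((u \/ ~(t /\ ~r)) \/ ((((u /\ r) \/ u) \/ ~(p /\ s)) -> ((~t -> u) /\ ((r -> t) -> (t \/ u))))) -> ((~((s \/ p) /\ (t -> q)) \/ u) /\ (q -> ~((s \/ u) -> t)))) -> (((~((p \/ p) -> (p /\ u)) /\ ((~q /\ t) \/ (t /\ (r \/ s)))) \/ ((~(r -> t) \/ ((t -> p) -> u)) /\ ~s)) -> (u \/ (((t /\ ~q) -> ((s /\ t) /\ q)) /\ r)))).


Formula: ((((u \/ ~(t /\ ~r)) \/ ((((u /\ r) \/ u) \/ ~(p /\ s)) -> ((~t -> u) /\ ((r -> t) -> (t \/ u))))) -> ((~((s \/ p) /\ (t -> q)) \/ u) /\ (q -> ~((s \/ u) -> t)))) -> (((~((p \/ p) -> (p /\ u)) /\ ((~q /\ t) \/ (t /\ (r \/ s)))) \/ ((~(r -> t) \/ ((t -> p) -> u)) /\ ~s)) -> (u \/ (((t /\ ~q) -> ((s /\ t) /\ q)) /\ r))))
Subformulas found:
  1. r
  2. p
  3. q
  4. u
  5. s
  6. t
  7. ~t
  8. ~s
  9. ~r
  10. ~q
  11. (p /\ u)
  12. (t \/ u)
  13. (t -> q)
  14. (r \/ s)
  15. (u /\ r)
  16. (s /\ t)
  17. (p /\ s)
  18. (p \/ p)
  19. (t -> p)
  20. (s \/ u)
  21. (s \/ p)
  22. (r -> t)
  23. (~t -> u)
  24. (t /\ ~q)
  25. (~q /\ t)
  26. ~(p /\ s)
  27. ~(r -> t)
  28. (t /\ ~r)
  29. ~(t /\ ~r)
  30. ((s \/ u) -> t)
  31. (t /\ (r \/ s))
  32. ((s /\ t) /\ q)
  33. ((t -> p) -> u)
  34. ((u /\ r) \/ u)
  35. ~((s \/ u) -> t)
  36. (u \/ ~(t /\ ~r))
  37. ((s \/ p) /\ (t -> q))
  38. ((p \/ p) -> (p /\ u))
  39. ((r -> t) -> (t \/ u))
  40. ~((p \/ p) -> (p /\ u))
  41. ~((s \/ p) /\ (t -> q))
  42. (q -> ~((s \/ u) -> t))
  43. ((~q /\ t) \/ (t /\ (r \/ s)))
  44. (~((s \/ p) /\ (t -> q)) \/ u)
  45. ((t /\ ~q) -> ((s /\ t) /\ q))
  46. (((u /\ r) \/ u) \/ ~(p /\ s))
  47. (~(r -> t) \/ ((t -> p) -> u))
  48. (((t /\ ~q) -> ((s /\ t) /\ q)) /\ r)
  49. ((~t -> u) /\ ((r -> t) -> (t \/ u)))
  50. ((~(r -> t) \/ ((t -> p) -> u)) /\ ~s)
  51. (u \/ (((t /\ ~q) -> ((s /\ t) /\ q)) /\ r))
  52. ((~((s \/ p) /\ (t -> q)) \/ u) /\ (q -> ~((s \/ u) -> t)))
  53. (~((p \/ p) -> (p /\ u)) /\ ((~q /\ t) \/ (t /\ (r \/ s))))
  54. ((((u /\ r) \/ u) \/ ~(p /\ s)) -> ((~t -> u) /\ ((r -> t) -> (t \/ u))))
  55. ((u \/ ~(t /\ ~r)) \/ ((((u /\ r) \/ u) \/ ~(p /\ s)) -> ((~t -> u) /\ ((r -> t) -> (t \/ u)))))
  56. ((~((p \/ p) -> (p /\ u)) /\ ((~q /\ t) \/ (t /\ (r \/ s)))) \/ ((~(r -> t) \/ ((t -> p) -> u)) /\ ~s))
  57. (((~((p \/ p) -> (p /\ u)) /\ ((~q /\ t) \/ (t /\ (r \/ s)))) \/ ((~(r -> t) \/ ((t -> p) -> u)) /\ ~s)) -> (u \/ (((t /\ ~q) -> ((s /\ t) /\ q)) /\ r)))
  58. (((u \/ ~(t /\ ~r)) \/ ((((u /\ r) \/ u) \/ ~(p /\ s)) -> ((~t -> u) /\ ((r -> t) -> (t \/ u))))) -> ((~((s \/ p) /\ (t -> q)) \/ u) /\ (q -> ~((s \/ u) -> t))))
  59. ((((u \/ ~(t /\ ~r)) \/ ((((u /\ r) \/ u) \/ ~(p /\ s)) -> ((~t -> u) /\ ((r -> t) -> (t \/ u))))) -> ((~((s \/ p) /\ (t -> q)) \/ u) /\ (q -> ~((s \/ u) -> t)))) -> (((~((p \/ p) -> (p /\ u)) /\ ((~q /\ t) \/ (t /\ (r \/ s)))) \/ ((~(r -> t) \/ ((t -> p) -> u)) /\ ~s)) -> (u \/ (((t /\ ~q) -> ((s /\ t) /\ q)) /\ r))))
Total distinct subformulas = 59

59
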